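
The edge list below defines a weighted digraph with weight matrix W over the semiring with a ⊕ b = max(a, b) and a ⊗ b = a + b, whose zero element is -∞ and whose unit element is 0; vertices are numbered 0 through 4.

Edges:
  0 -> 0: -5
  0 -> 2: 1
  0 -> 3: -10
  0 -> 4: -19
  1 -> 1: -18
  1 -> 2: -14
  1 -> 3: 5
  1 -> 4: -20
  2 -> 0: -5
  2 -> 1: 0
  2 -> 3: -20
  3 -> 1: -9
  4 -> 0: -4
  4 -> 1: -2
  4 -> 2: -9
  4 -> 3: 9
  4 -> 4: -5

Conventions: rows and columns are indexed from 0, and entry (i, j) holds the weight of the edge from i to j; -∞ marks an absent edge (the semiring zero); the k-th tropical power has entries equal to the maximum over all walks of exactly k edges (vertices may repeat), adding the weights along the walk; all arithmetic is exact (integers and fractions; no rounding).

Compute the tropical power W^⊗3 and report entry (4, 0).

W^⊗2:
  [-4, 1, -4, -10, -24]
  [-19, -4, -29, -11, -25]
  [-10, -18, -4, 5, -20]
  [-∞, -27, -23, -4, -29]
  [-9, 0, -3, 4, -10]
W^⊗3:
  [-9, -4, -3, 6, -19]
  [-24, -20, -18, 1, -24]
  [-9, -4, -9, -11, -25]
  [-28, -13, -38, -20, -34]
  [-8, -3, -8, 5, -15]
Key observation: the optimum is the walk 4->0->2->0, with weight (-4) + 1 + (-5) = -8.
Optimal value attained by: walk 4->0->2->0.
Answer: (W^⊗3)[4][0] = -8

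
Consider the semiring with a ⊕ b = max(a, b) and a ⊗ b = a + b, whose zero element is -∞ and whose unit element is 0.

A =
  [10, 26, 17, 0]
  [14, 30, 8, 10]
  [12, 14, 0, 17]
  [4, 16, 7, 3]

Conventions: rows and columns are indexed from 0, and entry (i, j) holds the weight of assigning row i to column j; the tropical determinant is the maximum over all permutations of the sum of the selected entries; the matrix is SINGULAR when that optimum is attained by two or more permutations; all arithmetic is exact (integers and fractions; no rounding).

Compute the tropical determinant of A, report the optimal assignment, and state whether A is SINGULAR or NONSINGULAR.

σ = (0, 1, 2, 3): 10 + 30 + 0 + 3 = 43
σ = (0, 1, 3, 2): 10 + 30 + 17 + 7 = 64
σ = (0, 2, 1, 3): 10 + 8 + 14 + 3 = 35
σ = (0, 2, 3, 1): 10 + 8 + 17 + 16 = 51
σ = (0, 3, 1, 2): 10 + 10 + 14 + 7 = 41
σ = (0, 3, 2, 1): 10 + 10 + 0 + 16 = 36
σ = (1, 0, 2, 3): 26 + 14 + 0 + 3 = 43
σ = (1, 0, 3, 2): 26 + 14 + 17 + 7 = 64
σ = (1, 2, 0, 3): 26 + 8 + 12 + 3 = 49
σ = (1, 2, 3, 0): 26 + 8 + 17 + 4 = 55
σ = (1, 3, 0, 2): 26 + 10 + 12 + 7 = 55
σ = (1, 3, 2, 0): 26 + 10 + 0 + 4 = 40
σ = (2, 0, 1, 3): 17 + 14 + 14 + 3 = 48
σ = (2, 0, 3, 1): 17 + 14 + 17 + 16 = 64
σ = (2, 1, 0, 3): 17 + 30 + 12 + 3 = 62
σ = (2, 1, 3, 0): 17 + 30 + 17 + 4 = 68
σ = (2, 3, 0, 1): 17 + 10 + 12 + 16 = 55
σ = (2, 3, 1, 0): 17 + 10 + 14 + 4 = 45
σ = (3, 0, 1, 2): 0 + 14 + 14 + 7 = 35
σ = (3, 0, 2, 1): 0 + 14 + 0 + 16 = 30
σ = (3, 1, 0, 2): 0 + 30 + 12 + 7 = 49
σ = (3, 1, 2, 0): 0 + 30 + 0 + 4 = 34
σ = (3, 2, 0, 1): 0 + 8 + 12 + 16 = 36
σ = (3, 2, 1, 0): 0 + 8 + 14 + 4 = 26
Optimal value attained by: σ = (2, 1, 3, 0).
Answer: det⊕(A) = 68; verdict: NONSINGULAR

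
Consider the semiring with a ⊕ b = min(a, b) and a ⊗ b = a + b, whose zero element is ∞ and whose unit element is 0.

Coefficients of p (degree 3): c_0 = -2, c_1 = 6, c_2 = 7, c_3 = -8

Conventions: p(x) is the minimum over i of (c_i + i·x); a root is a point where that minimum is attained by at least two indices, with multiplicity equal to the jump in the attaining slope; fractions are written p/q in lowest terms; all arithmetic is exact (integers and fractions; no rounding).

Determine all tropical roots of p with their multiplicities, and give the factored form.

hull edge (i=0, c=-2) to (i=3, c=-8): slope -2, span 3
Factored form: p(x) = -8 ⊗ (x ⊕ 2) ⊗ (x ⊕ 2) ⊗ (x ⊕ 2)
Answer: roots = 2 (mult 3)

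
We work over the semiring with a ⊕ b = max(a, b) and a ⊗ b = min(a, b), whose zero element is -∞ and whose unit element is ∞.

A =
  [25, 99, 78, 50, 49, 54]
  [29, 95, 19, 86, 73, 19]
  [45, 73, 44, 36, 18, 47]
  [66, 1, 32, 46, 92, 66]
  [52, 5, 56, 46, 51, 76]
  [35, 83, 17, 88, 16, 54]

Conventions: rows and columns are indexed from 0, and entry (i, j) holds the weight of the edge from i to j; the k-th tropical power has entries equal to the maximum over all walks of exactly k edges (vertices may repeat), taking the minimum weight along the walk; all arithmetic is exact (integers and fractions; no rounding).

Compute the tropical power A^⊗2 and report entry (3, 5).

A^⊗2:
  [50, 95, 49, 86, 73, 54]
  [66, 95, 56, 86, 86, 73]
  [44, 73, 45, 73, 73, 47]
  [52, 66, 66, 66, 51, 76]
  [51, 76, 52, 76, 51, 54]
  [66, 83, 35, 83, 88, 66]
Key observation: the optimum is the walk 3->4->5, with weight 92 min 76 = 76.
Optimal value attained by: walk 3->4->5.
Answer: (A^⊗2)[3][5] = 76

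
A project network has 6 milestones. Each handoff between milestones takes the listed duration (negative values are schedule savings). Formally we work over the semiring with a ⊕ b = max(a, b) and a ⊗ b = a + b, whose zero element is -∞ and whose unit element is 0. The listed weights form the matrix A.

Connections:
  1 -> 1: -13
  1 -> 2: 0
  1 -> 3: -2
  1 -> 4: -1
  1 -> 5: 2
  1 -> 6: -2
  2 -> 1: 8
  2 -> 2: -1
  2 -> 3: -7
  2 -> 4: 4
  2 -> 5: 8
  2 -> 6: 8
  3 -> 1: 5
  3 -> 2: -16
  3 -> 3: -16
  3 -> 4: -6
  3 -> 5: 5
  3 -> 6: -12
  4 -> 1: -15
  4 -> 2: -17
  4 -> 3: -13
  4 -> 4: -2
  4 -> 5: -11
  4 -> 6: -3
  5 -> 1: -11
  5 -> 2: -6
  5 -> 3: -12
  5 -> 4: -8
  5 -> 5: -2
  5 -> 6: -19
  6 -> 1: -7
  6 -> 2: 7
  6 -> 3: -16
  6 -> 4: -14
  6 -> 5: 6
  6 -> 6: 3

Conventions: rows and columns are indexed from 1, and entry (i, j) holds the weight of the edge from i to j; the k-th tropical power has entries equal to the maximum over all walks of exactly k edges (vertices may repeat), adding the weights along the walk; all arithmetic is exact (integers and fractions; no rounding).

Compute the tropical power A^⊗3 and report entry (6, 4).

A^⊗2:
  [8, 5, -7, 4, 8, 8]
  [7, 15, 6, 7, 14, 11]
  [-6, 5, 3, 4, 7, 3]
  [-8, 4, -15, -4, 3, 0]
  [2, -7, -13, -2, 2, 2]
  [15, 10, 0, 11, 15, 15]
A^⊗3:
  [13, 15, 6, 9, 14, 13]
  [23, 18, 8, 19, 23, 23]
  [13, 10, -2, 9, 13, 13]
  [12, 7, -3, 8, 12, 12]
  [1, 9, 0, 1, 8, 5]
  [18, 22, 13, 14, 21, 18]
Key observation: the optimum is the walk 6->2->1->4, with weight 7 + 8 + (-1) = 14.
Optimal value attained by: walk 6->2->1->4.
Answer: (A^⊗3)[6][4] = 14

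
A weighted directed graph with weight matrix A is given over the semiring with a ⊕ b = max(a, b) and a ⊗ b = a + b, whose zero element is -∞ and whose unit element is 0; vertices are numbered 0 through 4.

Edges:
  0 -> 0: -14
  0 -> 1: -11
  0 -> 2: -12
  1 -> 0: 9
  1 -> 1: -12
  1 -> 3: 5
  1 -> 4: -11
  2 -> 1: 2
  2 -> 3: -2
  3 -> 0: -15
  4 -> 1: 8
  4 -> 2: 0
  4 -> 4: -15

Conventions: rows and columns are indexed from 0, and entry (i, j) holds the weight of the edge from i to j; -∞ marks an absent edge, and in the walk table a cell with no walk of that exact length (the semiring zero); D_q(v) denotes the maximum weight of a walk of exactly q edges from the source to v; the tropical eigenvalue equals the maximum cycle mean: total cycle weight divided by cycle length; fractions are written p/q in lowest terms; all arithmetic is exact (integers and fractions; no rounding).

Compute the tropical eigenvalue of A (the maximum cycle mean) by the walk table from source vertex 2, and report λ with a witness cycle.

q=0: [-∞, -∞, 0, -∞, -∞]
q=1: [-∞, 2, -∞, -2, -∞]
q=2: [11, -10, -∞, 7, -9]
q=3: [-1, 0, -1, -5, -21]
q=4: [9, 1, -13, 5, -11]
q=5: [10, -2, -3, 6, -10]
Optimal cycle mean attained by: cycle 0->2->1->0, total (-12) + 2 + 9, length 3.
Answer: λ = -1/3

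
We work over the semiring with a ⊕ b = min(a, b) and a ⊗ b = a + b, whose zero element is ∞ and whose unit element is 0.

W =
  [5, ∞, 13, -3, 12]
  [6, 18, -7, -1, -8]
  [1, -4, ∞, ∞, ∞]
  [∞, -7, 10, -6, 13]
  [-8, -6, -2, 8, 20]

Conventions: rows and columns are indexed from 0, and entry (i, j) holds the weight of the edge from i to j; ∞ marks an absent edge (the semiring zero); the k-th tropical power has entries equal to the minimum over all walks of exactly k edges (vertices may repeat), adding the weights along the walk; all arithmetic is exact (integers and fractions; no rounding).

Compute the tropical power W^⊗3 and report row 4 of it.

W^⊗2:
  [4, -10, 7, -9, 10]
  [-16, -14, -10, -7, 10]
  [2, 14, -11, -5, -12]
  [-1, -13, -14, -12, -15]
  [-3, -6, -13, -11, -14]
W^⊗3:
  [-4, -16, -17, -15, -18]
  [-11, -14, -21, -19, -22]
  [-20, -18, -14, -11, 6]
  [-23, -21, -20, -18, -21]
  [-22, -20, -16, -17, -14]
Answer: row 4 of W^⊗3 = [-22, -20, -16, -17, -14]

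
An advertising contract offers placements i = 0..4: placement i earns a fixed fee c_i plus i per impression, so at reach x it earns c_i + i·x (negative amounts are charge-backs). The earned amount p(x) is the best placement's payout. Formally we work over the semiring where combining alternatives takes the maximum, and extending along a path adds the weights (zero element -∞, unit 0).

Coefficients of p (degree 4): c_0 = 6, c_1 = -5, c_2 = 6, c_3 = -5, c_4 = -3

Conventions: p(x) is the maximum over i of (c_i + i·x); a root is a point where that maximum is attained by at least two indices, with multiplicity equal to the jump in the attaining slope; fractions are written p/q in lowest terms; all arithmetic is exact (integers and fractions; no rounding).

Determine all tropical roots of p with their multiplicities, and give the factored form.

hull edge (i=0, c=6) to (i=2, c=6): slope 0, span 2
hull edge (i=2, c=6) to (i=4, c=-3): slope -9/2, span 2
Factored form: p(x) = -3 ⊗ (x ⊕ 0) ⊗ (x ⊕ 0) ⊗ (x ⊕ 9/2) ⊗ (x ⊕ 9/2)
Answer: roots = 0 (mult 2), 9/2 (mult 2)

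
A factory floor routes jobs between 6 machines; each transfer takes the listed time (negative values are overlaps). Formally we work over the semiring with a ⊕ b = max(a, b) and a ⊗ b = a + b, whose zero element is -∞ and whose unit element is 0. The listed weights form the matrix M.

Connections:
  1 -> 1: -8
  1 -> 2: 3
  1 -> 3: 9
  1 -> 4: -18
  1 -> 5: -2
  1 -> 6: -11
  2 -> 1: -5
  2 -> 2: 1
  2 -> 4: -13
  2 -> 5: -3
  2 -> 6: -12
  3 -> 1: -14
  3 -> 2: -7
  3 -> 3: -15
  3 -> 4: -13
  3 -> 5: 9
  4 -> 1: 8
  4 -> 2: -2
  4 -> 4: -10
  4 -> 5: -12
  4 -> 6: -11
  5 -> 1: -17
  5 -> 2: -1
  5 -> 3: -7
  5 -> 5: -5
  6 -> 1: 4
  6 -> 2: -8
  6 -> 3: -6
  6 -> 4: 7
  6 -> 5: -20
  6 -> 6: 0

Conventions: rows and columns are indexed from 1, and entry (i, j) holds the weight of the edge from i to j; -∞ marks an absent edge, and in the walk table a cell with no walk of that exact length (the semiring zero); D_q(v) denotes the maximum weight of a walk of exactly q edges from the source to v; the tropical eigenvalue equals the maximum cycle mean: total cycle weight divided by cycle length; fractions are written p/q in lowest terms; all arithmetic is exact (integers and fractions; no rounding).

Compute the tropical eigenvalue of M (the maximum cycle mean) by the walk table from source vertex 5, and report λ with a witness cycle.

q=0: [-∞, -∞, -∞, -∞, 0, -∞]
q=1: [-17, -1, -7, -∞, -5, -∞]
q=2: [-6, 0, -8, -14, 2, -13]
q=3: [-5, 1, 3, -6, 1, -12]
q=4: [2, 2, 4, -5, 12, -11]
q=5: [3, 11, 11, -4, 13, -9]
q=6: [6, 12, 12, -2, 20, -1]
Optimal cycle mean attained by: cycle 1->3->5->2->6->4->1, total 9 + 9 + (-1) + (-12) + 7 + 8, length 6.
Answer: λ = 10/3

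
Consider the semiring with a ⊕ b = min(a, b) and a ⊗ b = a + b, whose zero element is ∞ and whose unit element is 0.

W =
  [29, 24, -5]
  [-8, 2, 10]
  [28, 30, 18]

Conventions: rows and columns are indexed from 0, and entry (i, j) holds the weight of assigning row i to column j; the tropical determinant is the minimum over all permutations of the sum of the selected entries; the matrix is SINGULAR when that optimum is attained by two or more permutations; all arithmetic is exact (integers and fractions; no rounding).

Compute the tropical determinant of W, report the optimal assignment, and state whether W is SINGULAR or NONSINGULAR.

σ = (0, 1, 2): 29 + 2 + 18 = 49
σ = (0, 2, 1): 29 + 10 + 30 = 69
σ = (1, 0, 2): 24 + (-8) + 18 = 34
σ = (1, 2, 0): 24 + 10 + 28 = 62
σ = (2, 0, 1): (-5) + (-8) + 30 = 17
σ = (2, 1, 0): (-5) + 2 + 28 = 25
Optimal value attained by: σ = (2, 0, 1).
Answer: det⊕(W) = 17; verdict: NONSINGULAR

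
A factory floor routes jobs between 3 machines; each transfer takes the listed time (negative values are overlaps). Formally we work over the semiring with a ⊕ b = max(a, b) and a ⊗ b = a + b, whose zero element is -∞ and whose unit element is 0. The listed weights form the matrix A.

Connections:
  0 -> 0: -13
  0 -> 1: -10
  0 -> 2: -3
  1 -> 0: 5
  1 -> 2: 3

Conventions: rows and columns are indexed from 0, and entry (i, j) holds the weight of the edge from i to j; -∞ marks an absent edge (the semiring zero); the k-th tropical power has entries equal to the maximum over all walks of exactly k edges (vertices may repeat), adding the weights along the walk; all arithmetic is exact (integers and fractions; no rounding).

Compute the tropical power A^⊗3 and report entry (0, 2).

A^⊗2:
  [-5, -23, -7]
  [-8, -5, 2]
  [-∞, -∞, -∞]
A^⊗3:
  [-18, -15, -8]
  [0, -18, -2]
  [-∞, -∞, -∞]
Key observation: the optimum is the walk 0->1->0->2, with weight (-10) + 5 + (-3) = -8.
Optimal value attained by: walk 0->1->0->2.
Answer: (A^⊗3)[0][2] = -8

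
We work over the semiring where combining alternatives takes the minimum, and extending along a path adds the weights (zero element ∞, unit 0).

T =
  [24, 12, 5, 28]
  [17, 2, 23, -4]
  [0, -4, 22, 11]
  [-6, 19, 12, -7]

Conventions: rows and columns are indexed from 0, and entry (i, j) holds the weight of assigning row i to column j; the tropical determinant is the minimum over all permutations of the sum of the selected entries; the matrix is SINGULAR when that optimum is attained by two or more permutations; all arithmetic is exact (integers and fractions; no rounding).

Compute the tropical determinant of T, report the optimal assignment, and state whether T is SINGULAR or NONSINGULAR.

σ = (0, 1, 2, 3): 24 + 2 + 22 + (-7) = 41
σ = (0, 1, 3, 2): 24 + 2 + 11 + 12 = 49
σ = (0, 2, 1, 3): 24 + 23 + (-4) + (-7) = 36
σ = (0, 2, 3, 1): 24 + 23 + 11 + 19 = 77
σ = (0, 3, 1, 2): 24 + (-4) + (-4) + 12 = 28
σ = (0, 3, 2, 1): 24 + (-4) + 22 + 19 = 61
σ = (1, 0, 2, 3): 12 + 17 + 22 + (-7) = 44
σ = (1, 0, 3, 2): 12 + 17 + 11 + 12 = 52
σ = (1, 2, 0, 3): 12 + 23 + 0 + (-7) = 28
σ = (1, 2, 3, 0): 12 + 23 + 11 + (-6) = 40
σ = (1, 3, 0, 2): 12 + (-4) + 0 + 12 = 20
σ = (1, 3, 2, 0): 12 + (-4) + 22 + (-6) = 24
σ = (2, 0, 1, 3): 5 + 17 + (-4) + (-7) = 11
σ = (2, 0, 3, 1): 5 + 17 + 11 + 19 = 52
σ = (2, 1, 0, 3): 5 + 2 + 0 + (-7) = 0
σ = (2, 1, 3, 0): 5 + 2 + 11 + (-6) = 12
σ = (2, 3, 0, 1): 5 + (-4) + 0 + 19 = 20
σ = (2, 3, 1, 0): 5 + (-4) + (-4) + (-6) = -9
σ = (3, 0, 1, 2): 28 + 17 + (-4) + 12 = 53
σ = (3, 0, 2, 1): 28 + 17 + 22 + 19 = 86
σ = (3, 1, 0, 2): 28 + 2 + 0 + 12 = 42
σ = (3, 1, 2, 0): 28 + 2 + 22 + (-6) = 46
σ = (3, 2, 0, 1): 28 + 23 + 0 + 19 = 70
σ = (3, 2, 1, 0): 28 + 23 + (-4) + (-6) = 41
Optimal value attained by: σ = (2, 3, 1, 0).
Answer: det⊕(T) = -9; verdict: NONSINGULAR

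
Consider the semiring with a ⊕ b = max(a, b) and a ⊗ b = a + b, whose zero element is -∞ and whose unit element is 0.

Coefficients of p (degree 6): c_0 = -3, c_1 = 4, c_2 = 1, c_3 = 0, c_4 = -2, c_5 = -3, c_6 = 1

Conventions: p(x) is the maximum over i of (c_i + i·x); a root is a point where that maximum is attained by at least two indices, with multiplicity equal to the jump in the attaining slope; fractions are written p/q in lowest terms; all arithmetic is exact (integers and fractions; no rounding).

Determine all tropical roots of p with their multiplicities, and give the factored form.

hull edge (i=0, c=-3) to (i=1, c=4): slope 7, span 1
hull edge (i=1, c=4) to (i=6, c=1): slope -3/5, span 5
Factored form: p(x) = 1 ⊗ (x ⊕ (-7)) ⊗ (x ⊕ 3/5) ⊗ (x ⊕ 3/5) ⊗ (x ⊕ 3/5) ⊗ (x ⊕ 3/5) ⊗ (x ⊕ 3/5)
Answer: roots = -7 (mult 1), 3/5 (mult 5)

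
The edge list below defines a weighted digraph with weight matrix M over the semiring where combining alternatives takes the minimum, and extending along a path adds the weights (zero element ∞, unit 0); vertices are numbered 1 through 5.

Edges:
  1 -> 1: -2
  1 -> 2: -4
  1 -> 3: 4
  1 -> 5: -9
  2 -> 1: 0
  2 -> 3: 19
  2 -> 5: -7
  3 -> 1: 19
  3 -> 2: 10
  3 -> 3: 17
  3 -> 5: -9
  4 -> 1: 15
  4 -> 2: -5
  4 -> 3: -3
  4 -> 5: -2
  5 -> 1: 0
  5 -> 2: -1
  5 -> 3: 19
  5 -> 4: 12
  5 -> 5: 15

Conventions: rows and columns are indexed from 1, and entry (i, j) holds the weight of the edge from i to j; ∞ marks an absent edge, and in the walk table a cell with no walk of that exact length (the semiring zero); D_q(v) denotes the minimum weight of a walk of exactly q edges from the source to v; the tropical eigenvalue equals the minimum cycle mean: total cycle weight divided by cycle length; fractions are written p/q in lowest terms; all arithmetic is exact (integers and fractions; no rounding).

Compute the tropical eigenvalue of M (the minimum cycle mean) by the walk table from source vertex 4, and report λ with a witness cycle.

q=0: [∞, ∞, ∞, 0, ∞]
q=1: [15, -5, -3, ∞, -2]
q=2: [-5, -3, 14, 10, -12]
q=3: [-12, -13, -1, 0, -14]
q=4: [-14, -16, -8, -2, -21]
q=5: [-21, -22, -10, -9, -23]
Optimal cycle mean attained by: cycle 1->5->1, total (-9) + 0, length 2.
Answer: λ = -9/2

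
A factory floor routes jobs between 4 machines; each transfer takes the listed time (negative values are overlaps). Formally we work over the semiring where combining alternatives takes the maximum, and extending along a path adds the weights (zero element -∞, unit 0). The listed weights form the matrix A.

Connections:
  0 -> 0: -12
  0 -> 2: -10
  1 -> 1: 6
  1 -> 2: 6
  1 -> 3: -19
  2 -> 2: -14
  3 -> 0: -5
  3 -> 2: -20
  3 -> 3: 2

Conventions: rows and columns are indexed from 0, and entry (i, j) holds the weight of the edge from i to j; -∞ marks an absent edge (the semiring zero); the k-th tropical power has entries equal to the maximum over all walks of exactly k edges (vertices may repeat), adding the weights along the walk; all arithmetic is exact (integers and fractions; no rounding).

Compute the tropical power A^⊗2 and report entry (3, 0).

A^⊗2:
  [-24, -∞, -22, -∞]
  [-24, 12, 12, -13]
  [-∞, -∞, -28, -∞]
  [-3, -∞, -15, 4]
Key observation: the optimum is the walk 3->3->0, with weight 2 + (-5) = -3.
Optimal value attained by: walk 3->3->0.
Answer: (A^⊗2)[3][0] = -3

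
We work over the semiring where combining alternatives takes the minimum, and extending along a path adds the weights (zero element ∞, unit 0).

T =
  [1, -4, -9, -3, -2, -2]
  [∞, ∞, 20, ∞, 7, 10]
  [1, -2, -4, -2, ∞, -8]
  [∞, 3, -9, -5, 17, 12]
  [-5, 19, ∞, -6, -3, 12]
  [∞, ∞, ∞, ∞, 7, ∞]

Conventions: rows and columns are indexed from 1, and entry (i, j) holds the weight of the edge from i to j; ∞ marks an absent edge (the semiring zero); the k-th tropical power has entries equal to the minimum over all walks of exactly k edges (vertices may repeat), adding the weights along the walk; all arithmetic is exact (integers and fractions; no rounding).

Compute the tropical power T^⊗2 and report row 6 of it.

T^⊗2:
  [-8, -11, -13, -11, -5, -17]
  [2, 18, 16, 1, 4, 12]
  [-3, -6, -11, -7, -1, -12]
  [-8, -11, -14, -11, 10, -17]
  [-8, -9, -15, -11, -7, -7]
  [2, 26, ∞, 1, 4, 19]
Answer: row 6 of T^⊗2 = [2, 26, ∞, 1, 4, 19]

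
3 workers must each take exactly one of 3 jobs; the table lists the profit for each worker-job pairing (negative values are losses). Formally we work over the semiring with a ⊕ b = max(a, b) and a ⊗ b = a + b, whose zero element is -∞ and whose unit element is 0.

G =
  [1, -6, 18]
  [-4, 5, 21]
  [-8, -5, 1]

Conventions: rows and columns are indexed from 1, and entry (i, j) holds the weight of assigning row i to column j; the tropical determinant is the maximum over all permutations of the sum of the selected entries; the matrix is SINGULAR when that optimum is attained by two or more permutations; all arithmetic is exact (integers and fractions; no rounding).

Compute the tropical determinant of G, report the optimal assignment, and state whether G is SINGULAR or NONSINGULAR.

σ = (1, 2, 3): 1 + 5 + 1 = 7
σ = (1, 3, 2): 1 + 21 + (-5) = 17
σ = (2, 1, 3): (-6) + (-4) + 1 = -9
σ = (2, 3, 1): (-6) + 21 + (-8) = 7
σ = (3, 1, 2): 18 + (-4) + (-5) = 9
σ = (3, 2, 1): 18 + 5 + (-8) = 15
Optimal value attained by: σ = (1, 3, 2).
Answer: det⊕(G) = 17; verdict: NONSINGULAR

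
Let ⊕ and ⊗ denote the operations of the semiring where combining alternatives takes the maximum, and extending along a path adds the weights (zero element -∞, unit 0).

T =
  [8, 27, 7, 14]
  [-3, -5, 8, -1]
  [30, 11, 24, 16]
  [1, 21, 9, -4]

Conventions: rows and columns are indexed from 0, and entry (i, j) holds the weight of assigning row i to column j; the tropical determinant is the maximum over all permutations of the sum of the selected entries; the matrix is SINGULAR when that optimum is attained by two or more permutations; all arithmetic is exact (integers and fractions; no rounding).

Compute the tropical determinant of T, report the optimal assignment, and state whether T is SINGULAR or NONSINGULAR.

σ = (0, 1, 2, 3): 8 + (-5) + 24 + (-4) = 23
σ = (0, 1, 3, 2): 8 + (-5) + 16 + 9 = 28
σ = (0, 2, 1, 3): 8 + 8 + 11 + (-4) = 23
σ = (0, 2, 3, 1): 8 + 8 + 16 + 21 = 53
σ = (0, 3, 1, 2): 8 + (-1) + 11 + 9 = 27
σ = (0, 3, 2, 1): 8 + (-1) + 24 + 21 = 52
σ = (1, 0, 2, 3): 27 + (-3) + 24 + (-4) = 44
σ = (1, 0, 3, 2): 27 + (-3) + 16 + 9 = 49
σ = (1, 2, 0, 3): 27 + 8 + 30 + (-4) = 61
σ = (1, 2, 3, 0): 27 + 8 + 16 + 1 = 52
σ = (1, 3, 0, 2): 27 + (-1) + 30 + 9 = 65
σ = (1, 3, 2, 0): 27 + (-1) + 24 + 1 = 51
σ = (2, 0, 1, 3): 7 + (-3) + 11 + (-4) = 11
σ = (2, 0, 3, 1): 7 + (-3) + 16 + 21 = 41
σ = (2, 1, 0, 3): 7 + (-5) + 30 + (-4) = 28
σ = (2, 1, 3, 0): 7 + (-5) + 16 + 1 = 19
σ = (2, 3, 0, 1): 7 + (-1) + 30 + 21 = 57
σ = (2, 3, 1, 0): 7 + (-1) + 11 + 1 = 18
σ = (3, 0, 1, 2): 14 + (-3) + 11 + 9 = 31
σ = (3, 0, 2, 1): 14 + (-3) + 24 + 21 = 56
σ = (3, 1, 0, 2): 14 + (-5) + 30 + 9 = 48
σ = (3, 1, 2, 0): 14 + (-5) + 24 + 1 = 34
σ = (3, 2, 0, 1): 14 + 8 + 30 + 21 = 73
σ = (3, 2, 1, 0): 14 + 8 + 11 + 1 = 34
Optimal value attained by: σ = (3, 2, 0, 1).
Answer: det⊕(T) = 73; verdict: NONSINGULAR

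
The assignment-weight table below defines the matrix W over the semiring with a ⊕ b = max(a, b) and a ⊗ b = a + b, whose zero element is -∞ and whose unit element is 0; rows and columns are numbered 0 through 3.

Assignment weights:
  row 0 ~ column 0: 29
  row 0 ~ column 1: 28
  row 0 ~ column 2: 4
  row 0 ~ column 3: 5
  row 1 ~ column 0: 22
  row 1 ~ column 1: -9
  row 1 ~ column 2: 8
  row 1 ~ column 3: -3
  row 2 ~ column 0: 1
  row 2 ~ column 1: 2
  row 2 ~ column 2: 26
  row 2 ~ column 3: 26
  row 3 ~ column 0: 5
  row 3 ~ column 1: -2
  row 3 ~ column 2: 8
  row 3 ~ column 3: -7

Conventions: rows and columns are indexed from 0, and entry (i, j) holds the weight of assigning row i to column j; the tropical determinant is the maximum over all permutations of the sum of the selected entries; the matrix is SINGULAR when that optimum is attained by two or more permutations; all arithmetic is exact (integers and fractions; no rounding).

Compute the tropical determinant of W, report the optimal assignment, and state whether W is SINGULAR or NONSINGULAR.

σ = (0, 1, 2, 3): 29 + (-9) + 26 + (-7) = 39
σ = (0, 1, 3, 2): 29 + (-9) + 26 + 8 = 54
σ = (0, 2, 1, 3): 29 + 8 + 2 + (-7) = 32
σ = (0, 2, 3, 1): 29 + 8 + 26 + (-2) = 61
σ = (0, 3, 1, 2): 29 + (-3) + 2 + 8 = 36
σ = (0, 3, 2, 1): 29 + (-3) + 26 + (-2) = 50
σ = (1, 0, 2, 3): 28 + 22 + 26 + (-7) = 69
σ = (1, 0, 3, 2): 28 + 22 + 26 + 8 = 84
σ = (1, 2, 0, 3): 28 + 8 + 1 + (-7) = 30
σ = (1, 2, 3, 0): 28 + 8 + 26 + 5 = 67
σ = (1, 3, 0, 2): 28 + (-3) + 1 + 8 = 34
σ = (1, 3, 2, 0): 28 + (-3) + 26 + 5 = 56
σ = (2, 0, 1, 3): 4 + 22 + 2 + (-7) = 21
σ = (2, 0, 3, 1): 4 + 22 + 26 + (-2) = 50
σ = (2, 1, 0, 3): 4 + (-9) + 1 + (-7) = -11
σ = (2, 1, 3, 0): 4 + (-9) + 26 + 5 = 26
σ = (2, 3, 0, 1): 4 + (-3) + 1 + (-2) = 0
σ = (2, 3, 1, 0): 4 + (-3) + 2 + 5 = 8
σ = (3, 0, 1, 2): 5 + 22 + 2 + 8 = 37
σ = (3, 0, 2, 1): 5 + 22 + 26 + (-2) = 51
σ = (3, 1, 0, 2): 5 + (-9) + 1 + 8 = 5
σ = (3, 1, 2, 0): 5 + (-9) + 26 + 5 = 27
σ = (3, 2, 0, 1): 5 + 8 + 1 + (-2) = 12
σ = (3, 2, 1, 0): 5 + 8 + 2 + 5 = 20
Optimal value attained by: σ = (1, 0, 3, 2).
Answer: det⊕(W) = 84; verdict: NONSINGULAR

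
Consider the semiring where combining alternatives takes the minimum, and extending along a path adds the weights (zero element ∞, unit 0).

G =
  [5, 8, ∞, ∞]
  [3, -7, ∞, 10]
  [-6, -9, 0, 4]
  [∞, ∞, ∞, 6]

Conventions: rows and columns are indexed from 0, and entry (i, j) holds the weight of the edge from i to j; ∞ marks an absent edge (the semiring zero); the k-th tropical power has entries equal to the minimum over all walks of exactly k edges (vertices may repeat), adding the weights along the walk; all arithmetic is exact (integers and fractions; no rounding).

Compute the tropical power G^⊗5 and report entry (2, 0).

G^⊗2:
  [10, 1, ∞, 18]
  [-4, -14, ∞, 3]
  [-6, -16, 0, 1]
  [∞, ∞, ∞, 12]
G^⊗3:
  [4, -6, ∞, 11]
  [-11, -21, ∞, -4]
  [-13, -23, 0, -6]
  [∞, ∞, ∞, 18]
G^⊗4:
  [-3, -13, ∞, 4]
  [-18, -28, ∞, -11]
  [-20, -30, 0, -13]
  [∞, ∞, ∞, 24]
G^⊗5:
  [-10, -20, ∞, -3]
  [-25, -35, ∞, -18]
  [-27, -37, 0, -20]
  [∞, ∞, ∞, 30]
Key observation: the optimum is the walk 2->1->1->1->1->0, with weight (-9) + (-7) + (-7) + (-7) + 3 = -27.
Optimal value attained by: walk 2->1->1->1->1->0.
Answer: (G^⊗5)[2][0] = -27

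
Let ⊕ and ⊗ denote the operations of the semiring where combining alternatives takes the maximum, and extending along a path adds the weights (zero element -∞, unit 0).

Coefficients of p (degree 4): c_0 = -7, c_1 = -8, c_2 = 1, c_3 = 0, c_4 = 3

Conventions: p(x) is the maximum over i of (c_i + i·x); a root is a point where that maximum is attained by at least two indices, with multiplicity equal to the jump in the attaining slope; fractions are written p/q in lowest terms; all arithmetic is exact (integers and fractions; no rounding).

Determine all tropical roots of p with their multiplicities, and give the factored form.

hull edge (i=0, c=-7) to (i=2, c=1): slope 4, span 2
hull edge (i=2, c=1) to (i=4, c=3): slope 1, span 2
Factored form: p(x) = 3 ⊗ (x ⊕ (-4)) ⊗ (x ⊕ (-4)) ⊗ (x ⊕ (-1)) ⊗ (x ⊕ (-1))
Answer: roots = -4 (mult 2), -1 (mult 2)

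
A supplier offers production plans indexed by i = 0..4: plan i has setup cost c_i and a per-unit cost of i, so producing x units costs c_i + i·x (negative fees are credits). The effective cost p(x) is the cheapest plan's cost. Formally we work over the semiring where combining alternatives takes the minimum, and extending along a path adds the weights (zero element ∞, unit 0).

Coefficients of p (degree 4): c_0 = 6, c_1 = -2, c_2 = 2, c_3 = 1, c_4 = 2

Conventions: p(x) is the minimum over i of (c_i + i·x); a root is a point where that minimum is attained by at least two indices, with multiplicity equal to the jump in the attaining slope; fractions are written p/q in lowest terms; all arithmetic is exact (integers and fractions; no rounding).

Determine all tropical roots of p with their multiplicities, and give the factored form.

hull edge (i=0, c=6) to (i=1, c=-2): slope -8, span 1
hull edge (i=1, c=-2) to (i=4, c=2): slope 4/3, span 3
Factored form: p(x) = 2 ⊗ (x ⊕ (-4/3)) ⊗ (x ⊕ (-4/3)) ⊗ (x ⊕ (-4/3)) ⊗ (x ⊕ 8)
Answer: roots = -4/3 (mult 3), 8 (mult 1)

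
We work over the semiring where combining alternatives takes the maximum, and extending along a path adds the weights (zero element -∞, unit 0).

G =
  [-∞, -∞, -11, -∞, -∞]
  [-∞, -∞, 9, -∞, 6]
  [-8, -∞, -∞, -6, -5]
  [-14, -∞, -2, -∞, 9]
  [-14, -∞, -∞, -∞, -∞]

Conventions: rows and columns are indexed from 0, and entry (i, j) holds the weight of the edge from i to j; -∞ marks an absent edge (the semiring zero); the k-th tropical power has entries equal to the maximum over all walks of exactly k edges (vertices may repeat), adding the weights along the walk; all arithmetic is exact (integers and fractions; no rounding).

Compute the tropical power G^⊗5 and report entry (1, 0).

G^⊗2:
  [-19, -∞, -∞, -17, -16]
  [1, -∞, -∞, 3, 4]
  [-19, -∞, -8, -∞, 3]
  [-5, -∞, -25, -8, -7]
  [-∞, -∞, -25, -∞, -∞]
G^⊗3:
  [-30, -∞, -19, -∞, -8]
  [-10, -∞, 1, -∞, 12]
  [-11, -∞, -30, -14, -13]
  [-21, -∞, -10, -31, 1]
  [-33, -∞, -∞, -31, -30]
G^⊗4:
  [-22, -∞, -41, -25, -24]
  [-2, -∞, -21, -5, -4]
  [-27, -∞, -16, -36, -5]
  [-13, -∞, -32, -16, -15]
  [-44, -∞, -33, -∞, -22]
G^⊗5:
  [-38, -∞, -27, -47, -16]
  [-18, -∞, -7, -27, 4]
  [-19, -∞, -38, -22, -21]
  [-29, -∞, -18, -38, -7]
  [-36, -∞, -55, -39, -38]
Key observation: the optimum is the walk 1->2->3->2->4->0, with weight 9 + (-6) + (-2) + (-5) + (-14) = -18.
Optimal value attained by: walk 1->2->3->2->4->0.
Answer: (G^⊗5)[1][0] = -18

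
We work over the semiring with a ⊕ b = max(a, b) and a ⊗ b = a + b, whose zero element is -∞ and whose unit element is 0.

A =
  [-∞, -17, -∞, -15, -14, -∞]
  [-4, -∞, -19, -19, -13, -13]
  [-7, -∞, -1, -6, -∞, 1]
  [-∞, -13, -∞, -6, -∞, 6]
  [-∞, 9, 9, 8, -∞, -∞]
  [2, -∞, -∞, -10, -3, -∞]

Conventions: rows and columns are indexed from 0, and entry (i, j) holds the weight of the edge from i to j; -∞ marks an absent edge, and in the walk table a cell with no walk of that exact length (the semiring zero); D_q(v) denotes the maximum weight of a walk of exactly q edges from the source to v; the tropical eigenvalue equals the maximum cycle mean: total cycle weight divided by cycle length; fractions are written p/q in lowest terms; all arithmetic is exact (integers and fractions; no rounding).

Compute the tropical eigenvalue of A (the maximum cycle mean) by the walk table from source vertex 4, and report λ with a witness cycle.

q=0: [-∞, -∞, -∞, -∞, 0, -∞]
q=1: [-∞, 9, 9, 8, -∞, -∞]
q=2: [5, -5, 8, 3, -4, 14]
q=3: [16, 5, 7, 4, 11, 9]
q=4: [11, 20, 20, 19, 6, 10]
q=5: [16, 15, 19, 14, 7, 25]
q=6: [27, 16, 18, 15, 22, 20]
Optimal cycle mean attained by: cycle 3->5->4->3, total 6 + (-3) + 8, length 3.
Answer: λ = 11/3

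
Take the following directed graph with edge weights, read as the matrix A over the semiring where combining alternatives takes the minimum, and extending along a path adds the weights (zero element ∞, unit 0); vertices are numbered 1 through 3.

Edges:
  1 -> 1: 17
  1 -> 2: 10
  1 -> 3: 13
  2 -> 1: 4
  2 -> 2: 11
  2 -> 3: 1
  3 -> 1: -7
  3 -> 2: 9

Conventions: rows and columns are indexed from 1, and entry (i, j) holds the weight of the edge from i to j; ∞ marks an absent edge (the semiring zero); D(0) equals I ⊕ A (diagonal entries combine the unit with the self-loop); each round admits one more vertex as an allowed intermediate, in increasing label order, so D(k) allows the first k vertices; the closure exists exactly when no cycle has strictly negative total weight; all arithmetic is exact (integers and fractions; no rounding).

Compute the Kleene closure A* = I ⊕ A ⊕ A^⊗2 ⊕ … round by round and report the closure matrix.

D(0):
  [0, 10, 13]
  [4, 0, 1]
  [-7, 9, 0]
D(1):
  [0, 10, 13]
  [4, 0, 1]
  [-7, 3, 0]
D(2):
  [0, 10, 11]
  [4, 0, 1]
  [-7, 3, 0]
D(3):
  [0, 10, 11]
  [-6, 0, 1]
  [-7, 3, 0]
Answer: A* = [[0, 10, 11], [-6, 0, 1], [-7, 3, 0]]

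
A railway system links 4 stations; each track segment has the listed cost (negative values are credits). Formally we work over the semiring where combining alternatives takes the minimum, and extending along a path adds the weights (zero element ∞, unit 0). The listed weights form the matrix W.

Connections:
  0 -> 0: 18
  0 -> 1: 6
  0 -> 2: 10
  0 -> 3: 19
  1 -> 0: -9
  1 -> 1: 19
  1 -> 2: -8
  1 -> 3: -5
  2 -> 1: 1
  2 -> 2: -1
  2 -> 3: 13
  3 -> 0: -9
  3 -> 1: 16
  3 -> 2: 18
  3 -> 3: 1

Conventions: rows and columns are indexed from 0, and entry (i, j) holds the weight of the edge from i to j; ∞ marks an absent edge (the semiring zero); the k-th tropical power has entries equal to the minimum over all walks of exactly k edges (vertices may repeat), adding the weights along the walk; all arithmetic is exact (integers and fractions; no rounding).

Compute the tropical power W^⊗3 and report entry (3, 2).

W^⊗2:
  [-3, 11, -2, 1]
  [-14, -7, -9, -4]
  [-8, 0, -7, -4]
  [-8, -3, 1, 2]
W^⊗3:
  [-8, -1, -3, 2]
  [-16, -8, -15, -12]
  [-13, -6, -8, -5]
  [-12, -2, -11, -8]
Key observation: the optimum is the walk 3->0->1->2, with weight (-9) + 6 + (-8) = -11.
Optimal value attained by: walk 3->0->1->2.
Answer: (W^⊗3)[3][2] = -11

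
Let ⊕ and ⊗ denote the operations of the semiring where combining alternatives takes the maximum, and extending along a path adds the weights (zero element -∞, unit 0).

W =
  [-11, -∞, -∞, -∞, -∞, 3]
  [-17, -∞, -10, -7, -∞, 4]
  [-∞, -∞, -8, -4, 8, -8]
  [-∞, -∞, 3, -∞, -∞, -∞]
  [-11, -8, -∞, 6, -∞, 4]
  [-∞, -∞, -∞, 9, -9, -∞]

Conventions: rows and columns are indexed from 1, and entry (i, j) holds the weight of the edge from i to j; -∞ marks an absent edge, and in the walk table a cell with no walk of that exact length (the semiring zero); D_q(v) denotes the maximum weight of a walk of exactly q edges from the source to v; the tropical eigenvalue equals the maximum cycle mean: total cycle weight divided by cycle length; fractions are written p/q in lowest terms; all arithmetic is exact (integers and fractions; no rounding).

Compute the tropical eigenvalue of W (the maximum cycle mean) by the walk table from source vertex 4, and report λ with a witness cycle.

q=0: [-∞, -∞, -∞, 0, -∞, -∞]
q=1: [-∞, -∞, 3, -∞, -∞, -∞]
q=2: [-∞, -∞, -5, -1, 11, -5]
q=3: [0, 3, 2, 17, 3, 15]
q=4: [-8, -5, 20, 24, 10, 7]
q=5: [-1, 2, 27, 16, 28, 14]
q=6: [17, 20, 19, 34, 35, 32]
Optimal cycle mean attained by: cycle 3->5->6->4->3, total 8 + 4 + 9 + 3, length 4.
Answer: λ = 6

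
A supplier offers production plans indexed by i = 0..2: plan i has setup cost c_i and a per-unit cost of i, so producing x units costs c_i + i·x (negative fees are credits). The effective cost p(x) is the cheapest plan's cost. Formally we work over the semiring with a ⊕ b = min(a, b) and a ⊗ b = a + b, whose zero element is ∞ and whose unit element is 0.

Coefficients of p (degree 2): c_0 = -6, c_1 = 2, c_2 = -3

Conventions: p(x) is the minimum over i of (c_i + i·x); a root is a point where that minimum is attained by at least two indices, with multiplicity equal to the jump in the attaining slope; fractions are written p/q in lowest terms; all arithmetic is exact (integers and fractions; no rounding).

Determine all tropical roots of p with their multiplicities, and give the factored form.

hull edge (i=0, c=-6) to (i=2, c=-3): slope 3/2, span 2
Factored form: p(x) = -3 ⊗ (x ⊕ (-3/2)) ⊗ (x ⊕ (-3/2))
Answer: roots = -3/2 (mult 2)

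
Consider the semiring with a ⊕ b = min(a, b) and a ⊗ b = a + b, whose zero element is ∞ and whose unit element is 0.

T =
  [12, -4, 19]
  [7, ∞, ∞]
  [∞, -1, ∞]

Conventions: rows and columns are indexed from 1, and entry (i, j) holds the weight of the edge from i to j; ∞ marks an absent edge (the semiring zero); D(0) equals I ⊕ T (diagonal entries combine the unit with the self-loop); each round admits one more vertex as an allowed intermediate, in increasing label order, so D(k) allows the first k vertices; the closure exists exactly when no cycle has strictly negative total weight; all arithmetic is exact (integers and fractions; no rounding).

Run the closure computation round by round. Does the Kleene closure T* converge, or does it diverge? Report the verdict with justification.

D(0):
  [0, -4, 19]
  [7, 0, ∞]
  [∞, -1, 0]
D(1):
  [0, -4, 19]
  [7, 0, 26]
  [∞, -1, 0]
D(2):
  [0, -4, 19]
  [7, 0, 26]
  [6, -1, 0]
D(3):
  [0, -4, 19]
  [7, 0, 26]
  [6, -1, 0]
Key observation: every diagonal entry stays at the unit through all rounds, so no improving cycle exists.
Answer: CONVERGES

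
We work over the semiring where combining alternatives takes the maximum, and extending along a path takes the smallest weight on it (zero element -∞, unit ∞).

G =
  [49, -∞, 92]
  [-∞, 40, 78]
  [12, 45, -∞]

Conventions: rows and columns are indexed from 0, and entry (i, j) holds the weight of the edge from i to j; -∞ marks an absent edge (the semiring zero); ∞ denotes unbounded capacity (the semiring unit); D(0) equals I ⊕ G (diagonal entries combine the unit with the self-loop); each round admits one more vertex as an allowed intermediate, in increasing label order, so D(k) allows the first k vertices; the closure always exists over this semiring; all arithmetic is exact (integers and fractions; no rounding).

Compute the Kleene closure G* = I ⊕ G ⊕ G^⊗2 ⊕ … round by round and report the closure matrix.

D(0):
  [∞, -∞, 92]
  [-∞, ∞, 78]
  [12, 45, ∞]
D(1):
  [∞, -∞, 92]
  [-∞, ∞, 78]
  [12, 45, ∞]
D(2):
  [∞, -∞, 92]
  [-∞, ∞, 78]
  [12, 45, ∞]
D(3):
  [∞, 45, 92]
  [12, ∞, 78]
  [12, 45, ∞]
Answer: G* = [[∞, 45, 92], [12, ∞, 78], [12, 45, ∞]]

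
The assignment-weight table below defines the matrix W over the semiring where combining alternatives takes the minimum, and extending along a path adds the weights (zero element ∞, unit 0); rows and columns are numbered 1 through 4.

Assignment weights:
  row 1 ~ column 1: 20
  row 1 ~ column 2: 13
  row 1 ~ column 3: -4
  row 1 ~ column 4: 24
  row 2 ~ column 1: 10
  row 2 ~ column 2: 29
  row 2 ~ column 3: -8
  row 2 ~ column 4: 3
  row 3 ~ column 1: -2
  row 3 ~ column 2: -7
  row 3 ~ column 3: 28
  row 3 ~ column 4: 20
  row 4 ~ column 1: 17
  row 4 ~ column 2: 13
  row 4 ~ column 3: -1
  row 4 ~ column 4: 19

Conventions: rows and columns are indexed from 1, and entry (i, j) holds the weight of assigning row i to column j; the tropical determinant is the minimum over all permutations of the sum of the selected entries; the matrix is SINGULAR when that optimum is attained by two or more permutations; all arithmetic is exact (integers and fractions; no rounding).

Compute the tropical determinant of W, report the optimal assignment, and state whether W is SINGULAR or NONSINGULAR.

σ = (1, 2, 3, 4): 20 + 29 + 28 + 19 = 96
σ = (1, 2, 4, 3): 20 + 29 + 20 + (-1) = 68
σ = (1, 3, 2, 4): 20 + (-8) + (-7) + 19 = 24
σ = (1, 3, 4, 2): 20 + (-8) + 20 + 13 = 45
σ = (1, 4, 2, 3): 20 + 3 + (-7) + (-1) = 15
σ = (1, 4, 3, 2): 20 + 3 + 28 + 13 = 64
σ = (2, 1, 3, 4): 13 + 10 + 28 + 19 = 70
σ = (2, 1, 4, 3): 13 + 10 + 20 + (-1) = 42
σ = (2, 3, 1, 4): 13 + (-8) + (-2) + 19 = 22
σ = (2, 3, 4, 1): 13 + (-8) + 20 + 17 = 42
σ = (2, 4, 1, 3): 13 + 3 + (-2) + (-1) = 13
σ = (2, 4, 3, 1): 13 + 3 + 28 + 17 = 61
σ = (3, 1, 2, 4): (-4) + 10 + (-7) + 19 = 18
σ = (3, 1, 4, 2): (-4) + 10 + 20 + 13 = 39
σ = (3, 2, 1, 4): (-4) + 29 + (-2) + 19 = 42
σ = (3, 2, 4, 1): (-4) + 29 + 20 + 17 = 62
σ = (3, 4, 1, 2): (-4) + 3 + (-2) + 13 = 10
σ = (3, 4, 2, 1): (-4) + 3 + (-7) + 17 = 9
σ = (4, 1, 2, 3): 24 + 10 + (-7) + (-1) = 26
σ = (4, 1, 3, 2): 24 + 10 + 28 + 13 = 75
σ = (4, 2, 1, 3): 24 + 29 + (-2) + (-1) = 50
σ = (4, 2, 3, 1): 24 + 29 + 28 + 17 = 98
σ = (4, 3, 1, 2): 24 + (-8) + (-2) + 13 = 27
σ = (4, 3, 2, 1): 24 + (-8) + (-7) + 17 = 26
Optimal value attained by: σ = (3, 4, 2, 1).
Answer: det⊕(W) = 9; verdict: NONSINGULAR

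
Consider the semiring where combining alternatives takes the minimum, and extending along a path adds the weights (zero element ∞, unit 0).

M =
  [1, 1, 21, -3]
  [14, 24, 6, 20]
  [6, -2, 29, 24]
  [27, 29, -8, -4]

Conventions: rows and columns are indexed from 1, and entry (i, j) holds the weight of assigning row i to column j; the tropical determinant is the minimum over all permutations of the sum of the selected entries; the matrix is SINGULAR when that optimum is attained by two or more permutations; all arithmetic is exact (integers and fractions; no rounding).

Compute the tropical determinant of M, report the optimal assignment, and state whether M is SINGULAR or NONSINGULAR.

σ = (1, 2, 3, 4): 1 + 24 + 29 + (-4) = 50
σ = (1, 2, 4, 3): 1 + 24 + 24 + (-8) = 41
σ = (1, 3, 2, 4): 1 + 6 + (-2) + (-4) = 1
σ = (1, 3, 4, 2): 1 + 6 + 24 + 29 = 60
σ = (1, 4, 2, 3): 1 + 20 + (-2) + (-8) = 11
σ = (1, 4, 3, 2): 1 + 20 + 29 + 29 = 79
σ = (2, 1, 3, 4): 1 + 14 + 29 + (-4) = 40
σ = (2, 1, 4, 3): 1 + 14 + 24 + (-8) = 31
σ = (2, 3, 1, 4): 1 + 6 + 6 + (-4) = 9
σ = (2, 3, 4, 1): 1 + 6 + 24 + 27 = 58
σ = (2, 4, 1, 3): 1 + 20 + 6 + (-8) = 19
σ = (2, 4, 3, 1): 1 + 20 + 29 + 27 = 77
σ = (3, 1, 2, 4): 21 + 14 + (-2) + (-4) = 29
σ = (3, 1, 4, 2): 21 + 14 + 24 + 29 = 88
σ = (3, 2, 1, 4): 21 + 24 + 6 + (-4) = 47
σ = (3, 2, 4, 1): 21 + 24 + 24 + 27 = 96
σ = (3, 4, 1, 2): 21 + 20 + 6 + 29 = 76
σ = (3, 4, 2, 1): 21 + 20 + (-2) + 27 = 66
σ = (4, 1, 2, 3): (-3) + 14 + (-2) + (-8) = 1
σ = (4, 1, 3, 2): (-3) + 14 + 29 + 29 = 69
σ = (4, 2, 1, 3): (-3) + 24 + 6 + (-8) = 19
σ = (4, 2, 3, 1): (-3) + 24 + 29 + 27 = 77
σ = (4, 3, 1, 2): (-3) + 6 + 6 + 29 = 38
σ = (4, 3, 2, 1): (-3) + 6 + (-2) + 27 = 28
Optimal value attained by: σ = (1, 3, 2, 4).
Answer: det⊕(M) = 1; verdict: SINGULAR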